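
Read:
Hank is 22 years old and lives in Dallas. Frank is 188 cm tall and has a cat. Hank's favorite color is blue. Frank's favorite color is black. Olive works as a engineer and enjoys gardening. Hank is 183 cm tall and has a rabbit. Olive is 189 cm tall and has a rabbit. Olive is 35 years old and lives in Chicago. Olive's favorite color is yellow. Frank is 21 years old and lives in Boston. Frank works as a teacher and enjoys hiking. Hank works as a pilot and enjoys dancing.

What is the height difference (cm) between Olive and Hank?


|189 - 183| = 6

6


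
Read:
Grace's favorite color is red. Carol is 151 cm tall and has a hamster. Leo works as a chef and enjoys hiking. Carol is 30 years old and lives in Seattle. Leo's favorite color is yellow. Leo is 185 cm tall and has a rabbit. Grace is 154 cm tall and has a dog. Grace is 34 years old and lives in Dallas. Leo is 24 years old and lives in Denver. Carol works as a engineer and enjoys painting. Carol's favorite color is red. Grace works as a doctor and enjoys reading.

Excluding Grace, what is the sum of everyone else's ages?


Sum (excluding Grace): 54

54


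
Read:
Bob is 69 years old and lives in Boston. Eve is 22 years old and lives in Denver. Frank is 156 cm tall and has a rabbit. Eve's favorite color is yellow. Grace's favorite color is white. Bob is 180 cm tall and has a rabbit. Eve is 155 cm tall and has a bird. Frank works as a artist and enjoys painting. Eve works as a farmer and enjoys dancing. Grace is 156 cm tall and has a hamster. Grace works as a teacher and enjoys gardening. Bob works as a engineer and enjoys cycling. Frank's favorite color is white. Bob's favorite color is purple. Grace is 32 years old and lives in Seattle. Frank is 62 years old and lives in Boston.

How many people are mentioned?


People: Bob, Eve, Grace, Frank. Count = 4

4


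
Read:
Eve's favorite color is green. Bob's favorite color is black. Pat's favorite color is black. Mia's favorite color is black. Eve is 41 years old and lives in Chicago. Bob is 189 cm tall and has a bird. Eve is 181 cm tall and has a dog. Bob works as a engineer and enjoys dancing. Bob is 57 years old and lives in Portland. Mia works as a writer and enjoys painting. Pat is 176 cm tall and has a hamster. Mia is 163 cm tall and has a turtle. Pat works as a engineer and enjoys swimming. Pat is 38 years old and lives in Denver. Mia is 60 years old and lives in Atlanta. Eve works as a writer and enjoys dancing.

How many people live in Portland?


Count in Portland: 1

1


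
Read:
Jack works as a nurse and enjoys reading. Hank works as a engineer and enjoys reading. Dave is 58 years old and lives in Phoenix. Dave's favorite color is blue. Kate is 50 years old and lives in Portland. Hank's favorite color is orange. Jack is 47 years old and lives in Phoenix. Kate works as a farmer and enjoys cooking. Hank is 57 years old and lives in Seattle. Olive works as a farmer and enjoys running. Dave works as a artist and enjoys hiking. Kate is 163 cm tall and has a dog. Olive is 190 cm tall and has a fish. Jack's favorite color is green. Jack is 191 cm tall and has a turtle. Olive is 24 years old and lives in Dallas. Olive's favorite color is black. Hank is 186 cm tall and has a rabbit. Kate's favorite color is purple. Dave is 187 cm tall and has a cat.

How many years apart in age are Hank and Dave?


57 vs 58, diff = 1

1


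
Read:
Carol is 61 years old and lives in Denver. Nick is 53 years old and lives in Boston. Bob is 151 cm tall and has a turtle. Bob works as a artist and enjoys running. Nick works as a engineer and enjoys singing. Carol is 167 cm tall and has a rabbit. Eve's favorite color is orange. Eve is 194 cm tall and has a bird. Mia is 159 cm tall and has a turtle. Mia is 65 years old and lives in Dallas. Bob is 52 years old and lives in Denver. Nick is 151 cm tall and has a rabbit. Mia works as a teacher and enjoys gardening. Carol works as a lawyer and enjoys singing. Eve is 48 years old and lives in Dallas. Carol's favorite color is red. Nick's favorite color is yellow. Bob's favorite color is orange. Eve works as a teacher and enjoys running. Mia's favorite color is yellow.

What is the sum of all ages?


61+53+52+48+65 = 279

279


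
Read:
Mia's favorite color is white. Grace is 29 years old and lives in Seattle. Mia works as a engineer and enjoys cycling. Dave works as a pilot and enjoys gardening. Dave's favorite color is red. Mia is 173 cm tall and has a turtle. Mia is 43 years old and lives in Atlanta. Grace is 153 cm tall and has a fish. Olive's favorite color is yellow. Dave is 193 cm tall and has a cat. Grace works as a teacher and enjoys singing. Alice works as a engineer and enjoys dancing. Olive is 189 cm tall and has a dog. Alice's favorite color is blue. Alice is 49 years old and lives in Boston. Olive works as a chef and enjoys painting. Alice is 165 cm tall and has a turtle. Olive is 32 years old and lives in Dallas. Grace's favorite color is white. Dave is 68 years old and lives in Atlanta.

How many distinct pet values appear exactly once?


Unique pet values: 3

3


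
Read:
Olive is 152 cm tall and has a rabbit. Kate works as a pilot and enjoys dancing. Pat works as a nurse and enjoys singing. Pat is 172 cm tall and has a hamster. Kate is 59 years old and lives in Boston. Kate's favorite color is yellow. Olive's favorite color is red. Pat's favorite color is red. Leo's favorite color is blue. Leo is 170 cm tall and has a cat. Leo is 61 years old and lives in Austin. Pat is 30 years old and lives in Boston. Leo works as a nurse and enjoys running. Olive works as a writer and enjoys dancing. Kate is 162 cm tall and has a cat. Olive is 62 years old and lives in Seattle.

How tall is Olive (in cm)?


Olive is 152 cm tall

152


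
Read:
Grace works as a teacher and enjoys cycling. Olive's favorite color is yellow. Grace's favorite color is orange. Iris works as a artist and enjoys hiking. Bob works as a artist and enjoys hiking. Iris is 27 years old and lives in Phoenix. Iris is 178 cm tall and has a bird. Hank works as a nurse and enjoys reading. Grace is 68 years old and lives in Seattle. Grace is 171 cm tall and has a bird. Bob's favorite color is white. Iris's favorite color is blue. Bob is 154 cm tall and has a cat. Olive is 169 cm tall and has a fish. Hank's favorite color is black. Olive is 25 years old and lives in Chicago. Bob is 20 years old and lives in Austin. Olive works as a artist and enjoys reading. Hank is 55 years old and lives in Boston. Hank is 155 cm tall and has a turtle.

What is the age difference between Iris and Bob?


|27 - 20| = 7

7


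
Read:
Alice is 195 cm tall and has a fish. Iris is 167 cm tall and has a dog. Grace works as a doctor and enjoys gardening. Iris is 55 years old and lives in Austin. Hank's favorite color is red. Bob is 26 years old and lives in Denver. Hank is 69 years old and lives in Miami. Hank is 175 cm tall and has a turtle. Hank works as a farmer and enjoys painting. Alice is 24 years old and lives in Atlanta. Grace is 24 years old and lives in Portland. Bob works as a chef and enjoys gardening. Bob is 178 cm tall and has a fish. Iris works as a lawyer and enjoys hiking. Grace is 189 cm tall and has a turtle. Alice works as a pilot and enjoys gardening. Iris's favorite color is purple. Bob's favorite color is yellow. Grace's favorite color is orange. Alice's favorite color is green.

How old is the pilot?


The pilot is Alice, age 24

24


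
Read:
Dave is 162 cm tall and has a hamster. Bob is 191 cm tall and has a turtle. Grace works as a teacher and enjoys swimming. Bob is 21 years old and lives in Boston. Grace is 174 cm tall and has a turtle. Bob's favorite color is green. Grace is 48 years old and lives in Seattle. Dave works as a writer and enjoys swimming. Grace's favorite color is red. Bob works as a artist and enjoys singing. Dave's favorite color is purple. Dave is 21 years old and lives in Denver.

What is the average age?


Sum=90, n=3, avg=30

30


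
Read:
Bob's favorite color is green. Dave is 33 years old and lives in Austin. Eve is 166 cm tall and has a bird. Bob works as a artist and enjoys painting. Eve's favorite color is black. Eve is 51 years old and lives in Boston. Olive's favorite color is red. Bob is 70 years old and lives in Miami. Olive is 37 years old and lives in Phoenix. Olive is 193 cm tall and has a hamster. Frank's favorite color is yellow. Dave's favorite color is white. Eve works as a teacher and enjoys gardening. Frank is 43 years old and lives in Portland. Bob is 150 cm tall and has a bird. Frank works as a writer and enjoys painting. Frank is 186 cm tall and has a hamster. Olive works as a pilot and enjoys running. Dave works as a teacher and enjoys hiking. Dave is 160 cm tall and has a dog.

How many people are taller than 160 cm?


Taller than 160: 3

3


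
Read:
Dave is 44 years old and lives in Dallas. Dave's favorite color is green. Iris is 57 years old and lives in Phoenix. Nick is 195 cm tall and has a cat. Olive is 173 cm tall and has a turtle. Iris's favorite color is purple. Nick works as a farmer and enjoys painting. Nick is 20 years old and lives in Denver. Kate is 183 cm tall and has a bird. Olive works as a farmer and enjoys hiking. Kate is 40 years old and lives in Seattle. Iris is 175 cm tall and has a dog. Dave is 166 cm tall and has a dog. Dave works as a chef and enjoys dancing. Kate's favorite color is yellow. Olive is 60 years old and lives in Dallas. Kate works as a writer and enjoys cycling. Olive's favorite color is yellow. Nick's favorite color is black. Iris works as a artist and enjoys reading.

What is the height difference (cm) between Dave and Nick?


|166 - 195| = 29

29


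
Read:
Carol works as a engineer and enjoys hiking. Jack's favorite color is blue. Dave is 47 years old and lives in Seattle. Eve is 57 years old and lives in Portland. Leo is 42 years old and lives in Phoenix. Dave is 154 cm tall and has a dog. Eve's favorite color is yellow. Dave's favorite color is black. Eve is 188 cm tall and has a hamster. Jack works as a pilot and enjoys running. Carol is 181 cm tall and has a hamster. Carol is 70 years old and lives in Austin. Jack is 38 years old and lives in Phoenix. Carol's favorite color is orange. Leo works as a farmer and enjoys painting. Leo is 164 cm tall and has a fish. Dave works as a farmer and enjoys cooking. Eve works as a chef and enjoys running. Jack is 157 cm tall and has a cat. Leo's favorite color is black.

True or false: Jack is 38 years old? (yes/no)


Jack is actually 38. yes

yes


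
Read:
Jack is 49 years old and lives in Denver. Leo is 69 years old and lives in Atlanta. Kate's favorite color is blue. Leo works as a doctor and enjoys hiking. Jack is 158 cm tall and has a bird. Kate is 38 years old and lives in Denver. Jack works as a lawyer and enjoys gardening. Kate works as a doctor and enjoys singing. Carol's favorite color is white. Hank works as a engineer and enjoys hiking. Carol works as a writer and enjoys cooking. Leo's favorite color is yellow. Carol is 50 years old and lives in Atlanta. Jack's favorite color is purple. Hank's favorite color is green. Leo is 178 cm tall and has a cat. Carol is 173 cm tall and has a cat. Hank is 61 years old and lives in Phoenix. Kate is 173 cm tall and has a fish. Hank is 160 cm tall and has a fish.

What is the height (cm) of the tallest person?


Tallest: Leo at 178 cm

178


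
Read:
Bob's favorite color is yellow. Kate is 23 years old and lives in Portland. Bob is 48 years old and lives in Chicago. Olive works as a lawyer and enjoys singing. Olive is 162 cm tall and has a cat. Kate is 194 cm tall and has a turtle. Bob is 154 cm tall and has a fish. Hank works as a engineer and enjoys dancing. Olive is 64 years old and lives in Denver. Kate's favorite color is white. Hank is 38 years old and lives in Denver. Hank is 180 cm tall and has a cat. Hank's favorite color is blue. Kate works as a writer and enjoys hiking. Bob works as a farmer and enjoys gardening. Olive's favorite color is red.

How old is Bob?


Bob is 48 years old

48


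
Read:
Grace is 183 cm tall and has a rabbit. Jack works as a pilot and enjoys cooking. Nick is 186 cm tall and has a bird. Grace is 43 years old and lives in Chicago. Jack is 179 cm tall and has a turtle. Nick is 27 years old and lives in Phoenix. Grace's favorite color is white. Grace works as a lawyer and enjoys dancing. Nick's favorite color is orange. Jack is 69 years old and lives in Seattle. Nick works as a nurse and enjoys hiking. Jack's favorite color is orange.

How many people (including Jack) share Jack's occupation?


Jack is a pilot. Count = 1

1


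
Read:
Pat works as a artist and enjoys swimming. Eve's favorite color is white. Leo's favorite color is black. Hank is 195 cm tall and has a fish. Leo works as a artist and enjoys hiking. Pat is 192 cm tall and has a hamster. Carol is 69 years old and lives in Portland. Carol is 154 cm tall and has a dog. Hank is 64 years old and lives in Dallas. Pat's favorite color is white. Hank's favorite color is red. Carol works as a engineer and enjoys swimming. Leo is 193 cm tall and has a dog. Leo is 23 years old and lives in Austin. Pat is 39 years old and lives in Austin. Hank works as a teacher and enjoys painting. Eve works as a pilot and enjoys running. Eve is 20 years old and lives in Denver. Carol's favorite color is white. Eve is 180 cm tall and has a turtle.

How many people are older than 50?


Filter: 2

2


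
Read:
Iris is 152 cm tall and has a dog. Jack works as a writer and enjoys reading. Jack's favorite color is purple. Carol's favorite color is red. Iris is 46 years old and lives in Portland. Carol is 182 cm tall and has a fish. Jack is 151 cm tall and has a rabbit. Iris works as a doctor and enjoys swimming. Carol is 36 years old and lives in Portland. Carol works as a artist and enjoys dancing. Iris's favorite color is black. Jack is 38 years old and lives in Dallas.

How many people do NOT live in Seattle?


Not in Seattle: 3

3


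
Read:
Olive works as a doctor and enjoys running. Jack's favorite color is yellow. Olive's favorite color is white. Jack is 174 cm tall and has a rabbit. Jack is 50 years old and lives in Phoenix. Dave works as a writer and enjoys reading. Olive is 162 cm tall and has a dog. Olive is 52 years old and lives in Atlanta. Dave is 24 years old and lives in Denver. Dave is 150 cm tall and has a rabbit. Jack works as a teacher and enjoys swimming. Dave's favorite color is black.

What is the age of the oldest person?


Oldest: Olive at 52

52


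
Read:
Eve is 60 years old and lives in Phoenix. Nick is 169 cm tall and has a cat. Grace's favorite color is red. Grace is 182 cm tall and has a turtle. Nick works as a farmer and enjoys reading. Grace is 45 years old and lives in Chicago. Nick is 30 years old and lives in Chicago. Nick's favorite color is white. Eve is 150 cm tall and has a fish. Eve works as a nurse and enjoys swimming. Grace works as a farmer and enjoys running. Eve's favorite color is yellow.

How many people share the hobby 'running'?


Count: 1

1


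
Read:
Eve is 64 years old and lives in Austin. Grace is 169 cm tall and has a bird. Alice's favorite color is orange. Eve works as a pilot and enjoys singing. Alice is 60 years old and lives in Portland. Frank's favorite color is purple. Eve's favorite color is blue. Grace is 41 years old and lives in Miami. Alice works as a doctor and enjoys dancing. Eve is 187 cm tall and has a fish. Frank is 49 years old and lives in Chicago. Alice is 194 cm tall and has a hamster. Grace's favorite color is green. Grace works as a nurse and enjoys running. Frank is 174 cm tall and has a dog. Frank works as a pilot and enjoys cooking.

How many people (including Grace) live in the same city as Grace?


Grace lives in Miami. Count = 1

1


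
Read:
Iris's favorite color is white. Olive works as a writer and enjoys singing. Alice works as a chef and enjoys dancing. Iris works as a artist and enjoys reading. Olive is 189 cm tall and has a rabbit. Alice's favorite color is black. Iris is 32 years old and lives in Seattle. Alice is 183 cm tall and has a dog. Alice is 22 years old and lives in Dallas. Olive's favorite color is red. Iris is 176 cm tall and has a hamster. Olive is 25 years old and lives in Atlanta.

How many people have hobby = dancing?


Count: 1

1


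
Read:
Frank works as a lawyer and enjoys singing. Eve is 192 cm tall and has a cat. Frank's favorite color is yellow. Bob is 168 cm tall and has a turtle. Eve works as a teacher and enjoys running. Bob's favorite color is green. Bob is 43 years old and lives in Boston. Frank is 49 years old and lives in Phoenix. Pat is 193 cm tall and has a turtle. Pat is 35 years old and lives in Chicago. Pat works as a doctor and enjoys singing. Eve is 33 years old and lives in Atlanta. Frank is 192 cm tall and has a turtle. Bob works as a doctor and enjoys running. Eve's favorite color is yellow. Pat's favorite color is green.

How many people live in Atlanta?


Count in Atlanta: 1

1


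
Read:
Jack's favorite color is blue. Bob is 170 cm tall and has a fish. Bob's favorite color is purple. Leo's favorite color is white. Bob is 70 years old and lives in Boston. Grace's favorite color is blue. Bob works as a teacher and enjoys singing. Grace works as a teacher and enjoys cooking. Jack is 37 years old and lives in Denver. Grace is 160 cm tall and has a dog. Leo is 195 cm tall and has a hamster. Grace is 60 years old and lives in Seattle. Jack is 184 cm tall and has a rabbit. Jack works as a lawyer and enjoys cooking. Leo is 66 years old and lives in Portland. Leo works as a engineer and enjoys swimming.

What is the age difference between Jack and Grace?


|37 - 60| = 23

23


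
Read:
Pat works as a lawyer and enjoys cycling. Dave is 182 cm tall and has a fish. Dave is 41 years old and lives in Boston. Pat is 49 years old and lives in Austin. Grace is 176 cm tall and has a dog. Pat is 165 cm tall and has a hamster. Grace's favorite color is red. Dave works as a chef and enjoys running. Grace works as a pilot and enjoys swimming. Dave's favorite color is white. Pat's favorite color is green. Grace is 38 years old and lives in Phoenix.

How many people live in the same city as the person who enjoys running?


Person with hobby running is Dave, city Boston. Count = 1

1


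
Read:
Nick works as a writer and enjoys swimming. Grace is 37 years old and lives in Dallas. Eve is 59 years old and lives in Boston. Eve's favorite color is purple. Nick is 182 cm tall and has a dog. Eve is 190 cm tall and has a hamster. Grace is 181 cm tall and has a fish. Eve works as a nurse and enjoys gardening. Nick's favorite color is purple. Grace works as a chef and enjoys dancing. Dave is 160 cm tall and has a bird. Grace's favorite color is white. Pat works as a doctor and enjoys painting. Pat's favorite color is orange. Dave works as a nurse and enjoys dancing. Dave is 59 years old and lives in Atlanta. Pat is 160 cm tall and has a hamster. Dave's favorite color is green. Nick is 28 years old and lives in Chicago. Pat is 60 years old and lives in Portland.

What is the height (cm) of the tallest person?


Tallest: Eve at 190 cm

190


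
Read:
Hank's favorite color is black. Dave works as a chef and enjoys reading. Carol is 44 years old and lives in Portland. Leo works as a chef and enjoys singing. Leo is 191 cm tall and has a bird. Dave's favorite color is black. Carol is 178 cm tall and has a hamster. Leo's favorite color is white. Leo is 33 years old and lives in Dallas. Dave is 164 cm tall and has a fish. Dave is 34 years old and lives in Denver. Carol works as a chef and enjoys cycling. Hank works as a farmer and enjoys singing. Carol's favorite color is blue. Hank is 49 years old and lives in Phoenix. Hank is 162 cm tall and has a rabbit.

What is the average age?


Sum=160, n=4, avg=40

40


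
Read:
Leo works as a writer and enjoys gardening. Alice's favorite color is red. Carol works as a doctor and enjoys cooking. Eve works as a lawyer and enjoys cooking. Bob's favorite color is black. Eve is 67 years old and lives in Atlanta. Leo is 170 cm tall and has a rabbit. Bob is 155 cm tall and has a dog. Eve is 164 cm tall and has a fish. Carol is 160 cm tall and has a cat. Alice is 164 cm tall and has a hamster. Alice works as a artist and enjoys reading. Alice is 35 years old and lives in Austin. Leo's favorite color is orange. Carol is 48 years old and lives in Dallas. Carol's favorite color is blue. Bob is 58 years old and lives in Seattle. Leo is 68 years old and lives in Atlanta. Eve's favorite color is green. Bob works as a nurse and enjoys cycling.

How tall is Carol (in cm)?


Carol is 160 cm tall

160


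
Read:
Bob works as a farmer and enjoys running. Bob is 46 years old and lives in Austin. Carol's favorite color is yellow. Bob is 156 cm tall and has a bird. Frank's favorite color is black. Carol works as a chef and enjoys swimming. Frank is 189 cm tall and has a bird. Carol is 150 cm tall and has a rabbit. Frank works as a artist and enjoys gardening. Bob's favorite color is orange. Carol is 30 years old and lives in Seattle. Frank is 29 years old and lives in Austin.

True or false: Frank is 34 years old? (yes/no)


Frank is actually 29. no

no


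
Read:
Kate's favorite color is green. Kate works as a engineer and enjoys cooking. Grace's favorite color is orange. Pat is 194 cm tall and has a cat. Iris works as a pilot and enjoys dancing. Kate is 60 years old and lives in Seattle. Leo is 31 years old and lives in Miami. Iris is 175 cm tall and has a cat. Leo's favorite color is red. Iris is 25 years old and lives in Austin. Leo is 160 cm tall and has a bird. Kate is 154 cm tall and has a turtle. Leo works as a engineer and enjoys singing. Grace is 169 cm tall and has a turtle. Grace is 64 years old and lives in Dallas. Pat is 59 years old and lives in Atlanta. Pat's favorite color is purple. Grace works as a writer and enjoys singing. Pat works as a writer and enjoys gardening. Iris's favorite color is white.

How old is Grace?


Grace is 64 years old

64


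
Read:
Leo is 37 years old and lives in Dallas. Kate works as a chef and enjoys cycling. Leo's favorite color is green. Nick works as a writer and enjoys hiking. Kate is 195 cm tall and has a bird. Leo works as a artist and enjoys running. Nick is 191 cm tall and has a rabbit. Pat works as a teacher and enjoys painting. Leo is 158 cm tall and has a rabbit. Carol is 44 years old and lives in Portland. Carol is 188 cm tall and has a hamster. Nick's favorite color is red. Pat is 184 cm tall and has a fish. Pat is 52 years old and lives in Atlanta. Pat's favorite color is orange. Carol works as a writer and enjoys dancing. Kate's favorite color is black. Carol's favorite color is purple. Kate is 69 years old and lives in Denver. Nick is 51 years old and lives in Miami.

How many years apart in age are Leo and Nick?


37 vs 51, diff = 14

14


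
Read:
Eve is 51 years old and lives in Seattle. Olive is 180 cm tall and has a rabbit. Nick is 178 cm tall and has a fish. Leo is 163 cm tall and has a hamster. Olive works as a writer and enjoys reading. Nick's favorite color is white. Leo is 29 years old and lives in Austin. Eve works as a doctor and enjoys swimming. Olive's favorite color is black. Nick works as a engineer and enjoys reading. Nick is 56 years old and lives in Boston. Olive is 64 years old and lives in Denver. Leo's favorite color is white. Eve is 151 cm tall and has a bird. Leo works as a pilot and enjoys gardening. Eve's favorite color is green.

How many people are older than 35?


Filter: 3

3


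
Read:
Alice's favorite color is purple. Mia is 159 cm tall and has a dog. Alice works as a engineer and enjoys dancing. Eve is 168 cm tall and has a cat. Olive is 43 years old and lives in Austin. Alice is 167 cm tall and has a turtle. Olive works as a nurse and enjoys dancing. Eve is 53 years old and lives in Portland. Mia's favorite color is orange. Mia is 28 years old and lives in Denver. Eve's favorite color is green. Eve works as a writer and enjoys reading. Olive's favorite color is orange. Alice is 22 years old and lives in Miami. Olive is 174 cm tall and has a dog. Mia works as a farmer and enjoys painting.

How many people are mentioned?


People: Mia, Alice, Olive, Eve. Count = 4

4


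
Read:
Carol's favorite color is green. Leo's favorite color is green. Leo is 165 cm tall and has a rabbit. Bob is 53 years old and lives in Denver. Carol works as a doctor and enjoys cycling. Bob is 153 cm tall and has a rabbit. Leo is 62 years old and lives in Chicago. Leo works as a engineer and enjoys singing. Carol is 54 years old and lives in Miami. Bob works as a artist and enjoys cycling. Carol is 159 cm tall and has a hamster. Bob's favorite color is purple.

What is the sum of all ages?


62+54+53 = 169

169


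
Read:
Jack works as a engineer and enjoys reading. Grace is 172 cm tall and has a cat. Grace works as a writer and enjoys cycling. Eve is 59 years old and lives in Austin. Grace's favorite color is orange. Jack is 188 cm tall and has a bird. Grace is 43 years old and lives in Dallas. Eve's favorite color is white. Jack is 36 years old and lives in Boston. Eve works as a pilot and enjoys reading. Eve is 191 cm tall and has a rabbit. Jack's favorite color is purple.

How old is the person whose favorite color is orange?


Person with favorite color=orange is Grace, age 43

43


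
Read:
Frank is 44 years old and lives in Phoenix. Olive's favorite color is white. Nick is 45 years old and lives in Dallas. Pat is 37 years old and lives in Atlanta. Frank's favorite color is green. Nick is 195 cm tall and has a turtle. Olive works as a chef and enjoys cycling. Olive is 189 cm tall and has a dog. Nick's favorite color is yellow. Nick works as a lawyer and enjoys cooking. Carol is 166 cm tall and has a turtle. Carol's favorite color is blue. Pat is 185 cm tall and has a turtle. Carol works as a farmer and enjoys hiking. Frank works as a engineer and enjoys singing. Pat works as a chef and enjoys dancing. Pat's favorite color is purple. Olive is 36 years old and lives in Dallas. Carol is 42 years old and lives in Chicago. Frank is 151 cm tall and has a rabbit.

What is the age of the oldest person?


Oldest: Nick at 45

45


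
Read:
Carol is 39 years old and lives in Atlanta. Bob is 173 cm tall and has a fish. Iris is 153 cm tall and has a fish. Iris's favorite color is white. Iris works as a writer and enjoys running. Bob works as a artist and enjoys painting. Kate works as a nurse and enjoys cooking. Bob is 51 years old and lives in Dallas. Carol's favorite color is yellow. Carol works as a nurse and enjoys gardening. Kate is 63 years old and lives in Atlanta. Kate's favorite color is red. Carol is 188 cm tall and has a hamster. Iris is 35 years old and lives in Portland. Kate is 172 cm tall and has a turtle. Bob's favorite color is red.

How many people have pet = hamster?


Count: 1

1


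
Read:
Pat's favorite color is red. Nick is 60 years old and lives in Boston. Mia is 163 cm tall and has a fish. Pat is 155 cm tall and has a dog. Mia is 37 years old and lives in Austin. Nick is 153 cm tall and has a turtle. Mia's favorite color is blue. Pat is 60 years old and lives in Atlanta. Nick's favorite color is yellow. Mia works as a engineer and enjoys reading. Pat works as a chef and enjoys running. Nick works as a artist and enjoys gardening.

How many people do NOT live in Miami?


Not in Miami: 3

3


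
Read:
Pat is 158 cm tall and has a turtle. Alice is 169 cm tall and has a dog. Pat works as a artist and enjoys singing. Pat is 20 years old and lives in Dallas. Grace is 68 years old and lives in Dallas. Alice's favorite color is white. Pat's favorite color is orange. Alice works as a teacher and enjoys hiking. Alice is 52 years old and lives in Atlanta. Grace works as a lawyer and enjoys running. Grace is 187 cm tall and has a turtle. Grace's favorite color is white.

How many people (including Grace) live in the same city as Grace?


Grace lives in Dallas. Count = 2

2


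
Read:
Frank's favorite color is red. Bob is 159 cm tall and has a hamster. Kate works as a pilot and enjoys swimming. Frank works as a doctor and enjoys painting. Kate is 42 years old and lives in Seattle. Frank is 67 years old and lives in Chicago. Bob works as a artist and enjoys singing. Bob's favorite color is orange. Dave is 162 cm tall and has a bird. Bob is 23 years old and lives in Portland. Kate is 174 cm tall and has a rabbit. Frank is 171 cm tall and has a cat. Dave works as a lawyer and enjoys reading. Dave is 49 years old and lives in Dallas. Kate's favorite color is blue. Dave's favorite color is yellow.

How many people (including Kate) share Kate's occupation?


Kate is a pilot. Count = 1

1


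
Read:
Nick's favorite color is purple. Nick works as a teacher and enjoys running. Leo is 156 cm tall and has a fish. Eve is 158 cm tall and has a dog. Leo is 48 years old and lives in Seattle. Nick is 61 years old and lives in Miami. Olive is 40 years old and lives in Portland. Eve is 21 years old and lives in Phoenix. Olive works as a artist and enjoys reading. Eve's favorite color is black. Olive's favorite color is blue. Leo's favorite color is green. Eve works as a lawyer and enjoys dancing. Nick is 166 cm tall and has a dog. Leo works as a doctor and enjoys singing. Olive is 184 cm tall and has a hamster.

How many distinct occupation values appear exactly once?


Unique occupation values: 4

4


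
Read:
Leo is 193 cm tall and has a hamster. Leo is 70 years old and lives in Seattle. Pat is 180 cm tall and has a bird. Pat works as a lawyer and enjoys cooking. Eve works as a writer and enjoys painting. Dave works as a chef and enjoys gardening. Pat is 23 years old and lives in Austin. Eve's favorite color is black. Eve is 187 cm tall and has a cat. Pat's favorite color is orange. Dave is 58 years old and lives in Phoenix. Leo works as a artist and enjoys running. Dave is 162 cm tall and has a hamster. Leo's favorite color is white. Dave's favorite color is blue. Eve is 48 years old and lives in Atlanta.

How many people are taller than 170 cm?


Taller than 170: 3

3


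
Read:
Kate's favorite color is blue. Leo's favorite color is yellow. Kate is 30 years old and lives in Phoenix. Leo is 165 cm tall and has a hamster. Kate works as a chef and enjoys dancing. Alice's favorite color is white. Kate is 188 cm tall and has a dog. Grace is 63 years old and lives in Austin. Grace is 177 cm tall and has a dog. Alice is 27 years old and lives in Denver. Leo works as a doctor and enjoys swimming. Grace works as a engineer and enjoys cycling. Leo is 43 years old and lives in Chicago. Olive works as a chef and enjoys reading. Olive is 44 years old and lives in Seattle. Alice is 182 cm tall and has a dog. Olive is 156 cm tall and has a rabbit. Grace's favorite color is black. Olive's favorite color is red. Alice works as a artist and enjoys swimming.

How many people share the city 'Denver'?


Count: 1

1


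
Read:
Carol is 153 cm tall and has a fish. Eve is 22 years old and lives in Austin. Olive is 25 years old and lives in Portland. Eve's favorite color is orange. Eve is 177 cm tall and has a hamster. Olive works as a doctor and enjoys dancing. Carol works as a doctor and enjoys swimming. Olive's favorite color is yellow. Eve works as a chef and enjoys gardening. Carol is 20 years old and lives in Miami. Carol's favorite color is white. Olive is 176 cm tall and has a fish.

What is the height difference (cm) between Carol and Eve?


|153 - 177| = 24

24


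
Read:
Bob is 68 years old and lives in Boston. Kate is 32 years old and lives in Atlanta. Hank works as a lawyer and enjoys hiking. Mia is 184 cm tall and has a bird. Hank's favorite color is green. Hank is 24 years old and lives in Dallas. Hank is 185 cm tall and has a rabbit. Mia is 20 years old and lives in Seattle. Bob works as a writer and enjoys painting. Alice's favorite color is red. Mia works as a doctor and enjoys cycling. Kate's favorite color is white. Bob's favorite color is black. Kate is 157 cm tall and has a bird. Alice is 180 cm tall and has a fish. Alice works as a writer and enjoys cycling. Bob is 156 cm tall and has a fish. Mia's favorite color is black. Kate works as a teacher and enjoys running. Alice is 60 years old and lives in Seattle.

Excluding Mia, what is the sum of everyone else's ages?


Sum (excluding Mia): 184

184


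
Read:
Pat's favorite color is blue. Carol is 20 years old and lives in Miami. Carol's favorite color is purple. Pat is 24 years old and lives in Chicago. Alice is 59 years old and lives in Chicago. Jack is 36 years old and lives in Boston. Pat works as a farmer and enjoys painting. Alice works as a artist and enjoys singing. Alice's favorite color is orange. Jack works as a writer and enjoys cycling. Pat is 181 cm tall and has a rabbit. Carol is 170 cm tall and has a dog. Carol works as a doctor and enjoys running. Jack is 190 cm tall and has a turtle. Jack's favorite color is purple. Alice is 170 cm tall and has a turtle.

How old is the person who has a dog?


Person with dog is Carol, age 20

20


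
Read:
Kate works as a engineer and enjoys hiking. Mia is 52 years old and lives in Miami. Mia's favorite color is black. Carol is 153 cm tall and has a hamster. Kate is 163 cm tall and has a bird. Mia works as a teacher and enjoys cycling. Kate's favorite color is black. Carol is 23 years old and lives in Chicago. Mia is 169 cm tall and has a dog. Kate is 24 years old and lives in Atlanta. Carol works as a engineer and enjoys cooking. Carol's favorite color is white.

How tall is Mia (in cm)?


Mia is 169 cm tall

169


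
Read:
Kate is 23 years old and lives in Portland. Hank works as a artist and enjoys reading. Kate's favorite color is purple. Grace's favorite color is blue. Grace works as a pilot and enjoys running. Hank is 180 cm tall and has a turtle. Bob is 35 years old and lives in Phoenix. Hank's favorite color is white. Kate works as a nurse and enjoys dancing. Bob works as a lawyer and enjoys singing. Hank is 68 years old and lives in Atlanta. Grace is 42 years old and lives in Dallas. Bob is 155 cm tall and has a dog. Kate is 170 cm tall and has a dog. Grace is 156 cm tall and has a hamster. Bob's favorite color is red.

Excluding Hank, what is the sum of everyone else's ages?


Sum (excluding Hank): 100

100


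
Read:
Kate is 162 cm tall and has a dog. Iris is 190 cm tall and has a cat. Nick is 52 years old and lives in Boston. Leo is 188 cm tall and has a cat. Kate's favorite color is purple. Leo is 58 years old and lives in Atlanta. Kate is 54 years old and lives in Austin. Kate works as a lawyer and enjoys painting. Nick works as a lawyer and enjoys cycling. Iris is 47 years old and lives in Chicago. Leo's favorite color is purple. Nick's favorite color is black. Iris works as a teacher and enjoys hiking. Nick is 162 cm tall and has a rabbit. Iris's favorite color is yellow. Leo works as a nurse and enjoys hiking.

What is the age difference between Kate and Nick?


|54 - 52| = 2

2


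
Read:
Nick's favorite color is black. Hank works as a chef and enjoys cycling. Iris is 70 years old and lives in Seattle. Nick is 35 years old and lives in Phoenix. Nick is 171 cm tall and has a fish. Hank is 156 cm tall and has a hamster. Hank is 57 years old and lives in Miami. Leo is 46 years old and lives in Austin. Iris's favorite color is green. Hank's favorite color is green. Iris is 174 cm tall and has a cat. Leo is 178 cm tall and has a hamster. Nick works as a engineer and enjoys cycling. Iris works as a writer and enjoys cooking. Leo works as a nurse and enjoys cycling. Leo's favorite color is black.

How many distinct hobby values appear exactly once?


Unique hobby values: 1

1


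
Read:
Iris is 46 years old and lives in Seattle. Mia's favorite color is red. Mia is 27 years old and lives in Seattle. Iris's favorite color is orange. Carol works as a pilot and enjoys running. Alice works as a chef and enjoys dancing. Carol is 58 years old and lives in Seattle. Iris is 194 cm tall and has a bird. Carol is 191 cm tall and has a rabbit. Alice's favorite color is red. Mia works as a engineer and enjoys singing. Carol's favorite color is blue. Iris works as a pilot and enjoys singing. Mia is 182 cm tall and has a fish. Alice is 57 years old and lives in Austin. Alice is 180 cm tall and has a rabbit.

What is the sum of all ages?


57+46+58+27 = 188

188


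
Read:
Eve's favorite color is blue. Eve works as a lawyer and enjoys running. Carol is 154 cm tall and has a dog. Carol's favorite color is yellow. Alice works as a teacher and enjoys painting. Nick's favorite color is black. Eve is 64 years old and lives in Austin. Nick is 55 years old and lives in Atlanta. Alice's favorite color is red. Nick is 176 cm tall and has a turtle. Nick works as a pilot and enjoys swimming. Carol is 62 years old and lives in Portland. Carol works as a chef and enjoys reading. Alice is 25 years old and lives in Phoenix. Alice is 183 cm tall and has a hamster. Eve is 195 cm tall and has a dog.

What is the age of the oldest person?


Oldest: Eve at 64

64


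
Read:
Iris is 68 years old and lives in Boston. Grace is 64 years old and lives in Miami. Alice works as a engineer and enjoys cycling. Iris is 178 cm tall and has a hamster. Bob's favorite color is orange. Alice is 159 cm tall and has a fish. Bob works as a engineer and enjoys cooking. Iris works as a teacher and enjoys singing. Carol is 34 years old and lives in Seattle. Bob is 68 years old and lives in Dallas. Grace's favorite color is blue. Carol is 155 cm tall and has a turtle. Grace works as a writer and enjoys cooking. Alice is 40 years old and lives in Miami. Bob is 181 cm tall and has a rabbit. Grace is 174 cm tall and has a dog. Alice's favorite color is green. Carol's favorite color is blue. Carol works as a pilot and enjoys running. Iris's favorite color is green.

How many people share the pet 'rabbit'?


Count: 1

1


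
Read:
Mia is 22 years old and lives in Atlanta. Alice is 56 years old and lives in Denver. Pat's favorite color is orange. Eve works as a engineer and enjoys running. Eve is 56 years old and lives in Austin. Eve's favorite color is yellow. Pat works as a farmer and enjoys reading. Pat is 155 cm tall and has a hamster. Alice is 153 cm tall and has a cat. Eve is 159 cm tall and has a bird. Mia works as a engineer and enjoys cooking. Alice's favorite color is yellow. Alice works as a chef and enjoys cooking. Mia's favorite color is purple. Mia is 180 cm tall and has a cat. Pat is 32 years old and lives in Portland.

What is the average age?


Sum=166, n=4, avg=41.5

41.5


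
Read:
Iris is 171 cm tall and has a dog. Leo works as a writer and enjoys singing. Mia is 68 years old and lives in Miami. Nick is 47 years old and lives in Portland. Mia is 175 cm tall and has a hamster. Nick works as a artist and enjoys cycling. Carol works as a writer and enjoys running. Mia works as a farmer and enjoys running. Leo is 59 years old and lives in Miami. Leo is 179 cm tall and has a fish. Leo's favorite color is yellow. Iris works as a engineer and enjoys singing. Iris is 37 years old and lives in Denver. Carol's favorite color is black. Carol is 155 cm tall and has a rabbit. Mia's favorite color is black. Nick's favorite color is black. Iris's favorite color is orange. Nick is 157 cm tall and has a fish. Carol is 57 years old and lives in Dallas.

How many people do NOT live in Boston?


Not in Boston: 5

5


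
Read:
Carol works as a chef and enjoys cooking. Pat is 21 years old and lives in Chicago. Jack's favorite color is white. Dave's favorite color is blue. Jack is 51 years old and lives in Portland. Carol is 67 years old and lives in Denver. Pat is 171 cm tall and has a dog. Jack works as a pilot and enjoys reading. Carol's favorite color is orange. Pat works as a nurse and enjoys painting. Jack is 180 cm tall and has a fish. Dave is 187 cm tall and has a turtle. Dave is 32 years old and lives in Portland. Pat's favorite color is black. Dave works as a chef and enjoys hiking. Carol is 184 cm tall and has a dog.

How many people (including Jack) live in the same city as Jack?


Jack lives in Portland. Count = 2

2
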